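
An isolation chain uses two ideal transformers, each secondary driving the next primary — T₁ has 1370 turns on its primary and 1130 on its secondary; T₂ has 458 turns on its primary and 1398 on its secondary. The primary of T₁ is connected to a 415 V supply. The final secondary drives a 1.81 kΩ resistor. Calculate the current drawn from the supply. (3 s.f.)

I_supply ≈ 1.45 A

After T₁: V = 415.00 × 1130/1370 = 342.30 V.
After T₂: V = 342.30 × 1398/458 = 1044.8 V.
I_load = 1044.8/1810 = 0.57726 A, so P_out = 1044.8 × 0.57726 = 603.14 W.
All ideal ⇒ P_in = P_out, so I_supply = 603.14/415 = 1.45 A.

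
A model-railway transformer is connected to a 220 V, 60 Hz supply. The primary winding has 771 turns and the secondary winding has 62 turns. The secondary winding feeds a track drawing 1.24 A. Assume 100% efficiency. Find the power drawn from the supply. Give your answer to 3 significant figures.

I_p = I_s × N_s/N_p = 1.24 × 62/771 = 0.099715 A.
P = V_p I_p = 220 × 0.099715 = 21.9 W.

P ≈ 21.9 W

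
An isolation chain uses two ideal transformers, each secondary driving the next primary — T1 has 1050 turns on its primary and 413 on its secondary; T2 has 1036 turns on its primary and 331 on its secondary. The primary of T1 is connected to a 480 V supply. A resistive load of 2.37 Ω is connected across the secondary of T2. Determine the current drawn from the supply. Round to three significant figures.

Secondary of T1: V = 480.00 × 413/1050 = 188.80 V.
Secondary of T2: V = 188.80 × 331/1036 = 60.321 V.
I_load = 60.321/2.37 = 25.452 A, so P_out = 60.321 × 25.452 = 1535.3 W.
All ideal ⇒ P_in = P_out, so I_supply = 1535.3/480 = 3.20 A.

I_supply ≈ 3.20 A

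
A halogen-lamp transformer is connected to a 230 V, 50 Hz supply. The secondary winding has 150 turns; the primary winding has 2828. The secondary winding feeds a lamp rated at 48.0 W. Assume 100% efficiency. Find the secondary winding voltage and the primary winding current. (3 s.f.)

V_s = V_p × N_s/N_p = 230 × 150/2828 = 12.199 V.
I_s = P/V_s = 48.0/12.199 = 3.9346 A.
I_p = I_s × N_s/N_p = 3.9346 × 150/2828 = 0.209 A.

V_s ≈ 12.2 V, I_p ≈ 0.209 A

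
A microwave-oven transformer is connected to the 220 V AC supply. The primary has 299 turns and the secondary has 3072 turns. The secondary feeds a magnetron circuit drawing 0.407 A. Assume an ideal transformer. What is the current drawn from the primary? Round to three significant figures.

For an ideal transformer I_p N_p = I_s N_s, so I_p = 0.407 × 3072/299 = 4.18 A.

I_p ≈ 4.18 A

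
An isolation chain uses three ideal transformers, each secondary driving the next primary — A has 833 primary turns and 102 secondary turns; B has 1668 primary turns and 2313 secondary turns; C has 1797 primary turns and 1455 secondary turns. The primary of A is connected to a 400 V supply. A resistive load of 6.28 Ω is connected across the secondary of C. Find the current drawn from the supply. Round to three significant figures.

Secondary of A: V = 400.00 × 102/833 = 48.980 V.
Secondary of B: V = 48.980 × 2313/1668 = 67.920 V.
Secondary of C: V = 67.920 × 1455/1797 = 54.993 V.
I_load = 54.993/6.28 = 8.7569 A, so P_out = 54.993 × 8.7569 = 481.57 W.
All ideal ⇒ P_in = P_out, so I_supply = 481.57/400 = 1.20 A.

I_supply ≈ 1.20 A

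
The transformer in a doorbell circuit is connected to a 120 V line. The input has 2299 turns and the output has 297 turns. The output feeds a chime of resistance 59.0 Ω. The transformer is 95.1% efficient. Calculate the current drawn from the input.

V_out = 120 × 297/2299 = 15.502 V.
I_out = V_out/R = 15.502/59.0 = 0.26275 A.
P_out = V_out I_out = 15.502 × 0.26275 = 4.0733 W.
P_in = P_out/η = 4.0733/0.951 = 4.2832 W.
I_in = P_in/V_in = 4.2832/120 = 0.0357 A.

I_in ≈ 0.0357 A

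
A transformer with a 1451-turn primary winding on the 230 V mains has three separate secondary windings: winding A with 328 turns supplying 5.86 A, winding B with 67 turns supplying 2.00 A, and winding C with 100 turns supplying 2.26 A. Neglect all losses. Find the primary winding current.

I_p ≈ 1.57 A

V_A = 230 × 328/1451 = 51.992 V; V_B = 230 × 67/1451 = 10.620 V; V_C = 230 × 100/1451 = 15.851 V.
P_out = V_A I_A + V_B I_B + V_C I_C = 51.992×5.86 + 10.620×2.00 + 15.851×2.26 = 304.67 + 21.241 + 35.824 = 361.74 W.
Ideal ⇒ P_in = P_out, so I_p = P_out/V_p = 361.74/230 = 1.57 A.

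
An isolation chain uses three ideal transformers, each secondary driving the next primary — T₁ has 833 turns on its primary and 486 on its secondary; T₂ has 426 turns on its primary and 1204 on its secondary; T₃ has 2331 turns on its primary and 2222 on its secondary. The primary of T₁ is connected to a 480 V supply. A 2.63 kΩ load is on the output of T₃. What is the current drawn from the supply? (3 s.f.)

After T₁: V = 480.00 × 486/833 = 280.05 V.
After T₂: V = 280.05 × 1204/426 = 791.50 V.
After T₃: V = 791.50 × 2222/2331 = 754.49 V.
I_load = 754.49/2630 = 0.28688 A, so P_out = 754.49 × 0.28688 = 216.44 W.
All ideal ⇒ P_in = P_out, so I_supply = 216.44/480 = 0.451 A.

I_supply ≈ 0.451 A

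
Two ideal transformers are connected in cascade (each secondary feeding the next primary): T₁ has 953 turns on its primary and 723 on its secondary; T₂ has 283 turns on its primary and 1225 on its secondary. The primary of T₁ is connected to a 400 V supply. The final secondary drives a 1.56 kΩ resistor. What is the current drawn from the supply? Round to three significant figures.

I_supply ≈ 2.77 A

Secondary of T₁: V = 400.00 × 723/953 = 303.46 V.
Secondary of T₂: V = 303.46 × 1225/283 = 1313.6 V.
I_load = 1313.6/1560 = 0.84204 A, so P_out = 1313.6 × 0.84204 = 1106.1 W.
All ideal ⇒ P_in = P_out, so I_supply = 1106.1/400 = 2.77 A.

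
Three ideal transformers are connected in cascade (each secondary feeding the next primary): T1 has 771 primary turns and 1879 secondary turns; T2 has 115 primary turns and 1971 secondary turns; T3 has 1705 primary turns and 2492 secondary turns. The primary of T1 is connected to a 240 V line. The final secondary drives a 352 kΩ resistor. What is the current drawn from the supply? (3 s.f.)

After T1: V = 240.00 × 1879/771 = 584.90 V.
After T2: V = 584.90 × 1971/115 = 10025 V.
After T3: V = 10025 × 2492/1705 = 14652 V.
I_load = 14652/352000 = 0.041625 A, so P_out = 14652 × 0.041625 = 609.89 W.
All ideal ⇒ P_in = P_out, so I_supply = 609.89/240 = 2.54 A.

I_supply ≈ 2.54 A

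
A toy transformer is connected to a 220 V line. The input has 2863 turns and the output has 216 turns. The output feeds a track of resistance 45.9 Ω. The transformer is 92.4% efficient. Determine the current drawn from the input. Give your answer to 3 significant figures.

I_in ≈ 0.0295 A

V_out = 220 × 216/2863 = 16.598 V.
I_out = V_out/R = 16.598/45.9 = 0.36161 A.
P_out = V_out I_out = 16.598 × 0.36161 = 6.0020 W.
P_in = P_out/η = 6.0020/0.924 = 6.4957 W.
I_in = P_in/V_in = 6.4957/220 = 0.0295 A.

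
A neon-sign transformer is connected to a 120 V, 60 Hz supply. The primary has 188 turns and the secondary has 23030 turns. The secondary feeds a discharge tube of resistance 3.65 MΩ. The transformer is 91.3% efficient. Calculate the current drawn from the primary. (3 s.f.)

V_s = 120 × 23030/188 = 14700 V.
I_s = V_s/R = 14700/(3.65×10^6) = 0.0040274 A.
P_out = V_s I_s = 14700 × 0.0040274 = 59.203 W.
P_in = P_out/η = 59.203/0.913 = 64.844 W.
I_p = P_in/V_p = 64.844/120 = 0.540 A.

I_p ≈ 0.540 A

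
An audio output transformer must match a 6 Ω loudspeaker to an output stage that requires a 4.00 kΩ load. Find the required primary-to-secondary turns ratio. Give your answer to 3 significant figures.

N_p/N_s ≈ 25.8

Z_p/Z_s = (N_p/N_s)², so N_p/N_s = √(4000/6) = √667 = 25.8.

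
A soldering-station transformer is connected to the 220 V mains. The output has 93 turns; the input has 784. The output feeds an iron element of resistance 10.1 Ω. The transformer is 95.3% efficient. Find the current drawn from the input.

V_out = 220 × 93/784 = 26.097 V.
I_out = V_out/R = 26.097/10.1 = 2.5839 A.
P_out = V_out I_out = 26.097 × 2.5839 = 67.431 W.
P_in = P_out/η = 67.431/0.953 = 70.756 W.
I_in = P_in/V_in = 70.756/220 = 0.322 A.

I_in ≈ 0.322 A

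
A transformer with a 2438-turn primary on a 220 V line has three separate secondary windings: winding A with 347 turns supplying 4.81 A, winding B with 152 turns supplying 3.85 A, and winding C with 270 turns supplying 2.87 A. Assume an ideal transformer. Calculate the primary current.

V_A = 220 × 347/2438 = 31.313 V; V_B = 220 × 152/2438 = 13.716 V; V_C = 220 × 270/2438 = 24.364 V.
P_out = V_A I_A + V_B I_B + V_C I_C = 31.313×4.81 + 13.716×3.85 + 24.364×2.87 = 150.61 + 52.807 + 69.925 = 273.35 W.
Ideal ⇒ P_in = P_out, so I_p = P_out/V_p = 273.35/220 = 1.24 A.

I_p ≈ 1.24 A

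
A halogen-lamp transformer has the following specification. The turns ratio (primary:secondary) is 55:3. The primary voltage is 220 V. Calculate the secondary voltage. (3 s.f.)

V_s/V_p = N_s/N_p, so V_s = 220 × 3/55 = 12.0 V.

V_s ≈ 12.0 V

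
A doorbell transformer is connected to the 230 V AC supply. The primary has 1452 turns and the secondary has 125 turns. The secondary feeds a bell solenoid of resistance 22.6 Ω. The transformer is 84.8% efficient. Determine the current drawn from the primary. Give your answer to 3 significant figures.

I_p ≈ 0.0889 A

V_s = 230 × 125/1452 = 19.800 V.
I_s = V_s/R = 19.800/22.6 = 0.87612 A.
P_out = V_s I_s = 19.800 × 0.87612 = 17.347 W.
P_in = P_out/η = 17.347/0.848 = 20.457 W.
I_p = P_in/V_p = 20.457/230 = 0.0889 A.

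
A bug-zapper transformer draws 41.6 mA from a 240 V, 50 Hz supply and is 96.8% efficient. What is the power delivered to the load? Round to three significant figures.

P_out ≈ 9.66 W

P_in = V_p I_p = 240 × 0.0416 = 9.9840 W.
P_out = η P_in = 0.968 × 9.9840 = 9.66 W.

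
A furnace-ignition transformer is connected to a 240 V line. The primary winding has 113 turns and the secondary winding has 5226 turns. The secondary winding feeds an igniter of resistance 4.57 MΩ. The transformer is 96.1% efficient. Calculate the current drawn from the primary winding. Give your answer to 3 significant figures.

V_s = 240 × 5226/113 = 11099 V.
I_s = V_s/R = 11099/(4.57×10^6) = 0.0024288 A.
P_out = V_s I_s = 11099 × 0.0024288 = 26.958 W.
P_in = P_out/η = 26.958/0.961 = 28.052 W.
I_p = P_in/V_p = 28.052/240 = 0.117 A.

I_p ≈ 0.117 A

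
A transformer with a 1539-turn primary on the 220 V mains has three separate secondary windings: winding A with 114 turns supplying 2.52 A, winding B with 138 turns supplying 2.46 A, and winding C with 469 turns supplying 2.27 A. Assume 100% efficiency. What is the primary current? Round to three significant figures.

V_A = 220 × 114/1539 = 16.296 V; V_B = 220 × 138/1539 = 19.727 V; V_C = 220 × 469/1539 = 67.044 V.
P_out = V_A I_A + V_B I_B + V_C I_C = 16.296×2.52 + 19.727×2.46 + 67.044×2.27 = 41.067 + 48.529 + 152.19 = 241.78 W.
Ideal ⇒ P_in = P_out, so I_p = P_out/V_p = 241.78/220 = 1.10 A.

I_p ≈ 1.10 A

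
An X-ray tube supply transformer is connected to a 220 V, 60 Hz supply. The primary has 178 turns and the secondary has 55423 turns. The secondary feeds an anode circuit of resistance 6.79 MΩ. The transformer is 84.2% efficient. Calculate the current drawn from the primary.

I_p ≈ 3.73 A

V_s = 220 × 55423/178 = 68500 V.
I_s = V_s/R = 68500/(6.79×10^6) = 0.010088 A.
P_out = V_s I_s = 68500 × 0.010088 = 691.06 W.
P_in = P_out/η = 691.06/0.842 = 820.74 W.
I_p = P_in/V_p = 820.74/220 = 3.73 A.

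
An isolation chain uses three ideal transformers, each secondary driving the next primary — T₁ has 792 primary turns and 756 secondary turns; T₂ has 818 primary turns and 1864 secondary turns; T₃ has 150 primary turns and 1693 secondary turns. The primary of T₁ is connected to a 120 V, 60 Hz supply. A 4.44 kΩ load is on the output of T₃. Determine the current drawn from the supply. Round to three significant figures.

Secondary of T₁: V = 120.00 × 756/792 = 114.55 V.
Secondary of T₂: V = 114.55 × 1864/818 = 261.02 V.
Secondary of T₃: V = 261.02 × 1693/150 = 2946.0 V.
I_load = 2946.0/4440 = 0.66352 A, so P_out = 2946.0 × 0.66352 = 1954.7 W.
All ideal ⇒ P_in = P_out, so I_supply = 1954.7/120 = 16.3 A.

I_supply ≈ 16.3 A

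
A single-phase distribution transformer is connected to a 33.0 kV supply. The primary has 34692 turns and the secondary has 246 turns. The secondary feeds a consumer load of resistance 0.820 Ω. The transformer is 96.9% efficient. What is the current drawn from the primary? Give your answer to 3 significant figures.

V_s = 33000 × 246/34692 = 234.00 V.
I_s = V_s/R = 234.00/0.820 = 285.37 A.
P_out = V_s I_s = 234.00 × 285.37 = 66777 W.
P_in = P_out/η = 66777/0.969 = 68913 W.
I_p = P_in/V_p = 68913/33000 = 2.09 A.

I_p ≈ 2.09 A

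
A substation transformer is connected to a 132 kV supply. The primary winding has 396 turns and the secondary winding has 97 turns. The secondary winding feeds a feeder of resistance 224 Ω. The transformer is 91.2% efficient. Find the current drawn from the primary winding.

V_s = 132000 × 97/396 = 32333 V.
I_s = V_s/R = 32333/224 = 144.35 A.
P_out = V_s I_s = 32333 × 144.35 = 4.6672×10^6 W.
P_in = P_out/η = 4.6672×10^6/0.912 = 5.1175×10^6 W.
I_p = P_in/V_p = 5.1175×10^6/132000 = 38.8 A.

I_p ≈ 38.8 A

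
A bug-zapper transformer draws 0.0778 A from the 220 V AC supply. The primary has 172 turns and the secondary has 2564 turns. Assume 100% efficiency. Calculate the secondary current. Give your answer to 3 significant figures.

I_s/I_p = N_p/N_s, so I_s = 0.0778 × 172/2564 = 0.00522 A.

I_s ≈ 0.00522 A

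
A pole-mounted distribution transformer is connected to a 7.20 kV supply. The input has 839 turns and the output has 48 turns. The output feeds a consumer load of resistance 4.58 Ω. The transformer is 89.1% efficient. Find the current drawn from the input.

I_in ≈ 5.77 A

V_out = 7200 × 48/839 = 411.92 V.
I_out = V_out/R = 411.92/4.58 = 89.939 A.
P_out = V_out I_out = 411.92 × 89.939 = 37047 W.
P_in = P_out/η = 37047/0.891 = 41580 W.
I_in = P_in/V_in = 41580/7200 = 5.77 A.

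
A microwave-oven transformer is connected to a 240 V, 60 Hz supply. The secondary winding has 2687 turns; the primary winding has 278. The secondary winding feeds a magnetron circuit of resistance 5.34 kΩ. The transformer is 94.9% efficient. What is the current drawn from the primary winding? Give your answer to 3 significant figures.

I_p ≈ 4.42 A

V_s = 240 × 2687/278 = 2319.7 V.
I_s = V_s/R = 2319.7/5340 = 0.43440 A.
P_out = V_s I_s = 2319.7 × 0.43440 = 1007.7 W.
P_in = P_out/η = 1007.7/0.949 = 1061.8 W.
I_p = P_in/V_p = 1061.8/240 = 4.42 A.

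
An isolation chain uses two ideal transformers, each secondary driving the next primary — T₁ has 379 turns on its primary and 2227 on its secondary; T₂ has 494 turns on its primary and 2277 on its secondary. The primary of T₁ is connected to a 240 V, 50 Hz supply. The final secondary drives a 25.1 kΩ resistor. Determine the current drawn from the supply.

I_supply ≈ 7.01 A

After T₁: V = 240.00 × 2227/379 = 1410.2 V.
After T₂: V = 1410.2 × 2277/494 = 6500.2 V.
I_load = 6500.2/25100 = 0.25897 A, so P_out = 6500.2 × 0.25897 = 1683.4 W.
All ideal ⇒ P_in = P_out, so I_supply = 1683.4/240 = 7.01 A.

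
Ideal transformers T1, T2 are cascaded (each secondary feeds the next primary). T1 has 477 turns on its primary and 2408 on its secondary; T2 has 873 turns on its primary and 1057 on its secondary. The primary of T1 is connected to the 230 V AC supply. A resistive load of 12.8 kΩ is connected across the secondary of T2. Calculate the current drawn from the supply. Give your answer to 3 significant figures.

Secondary of T1: V = 230.00 × 2408/477 = 1161.1 V.
Secondary of T2: V = 1161.1 × 1057/873 = 1405.8 V.
I_load = 1405.8/12800 = 0.10983 A, so P_out = 1405.8 × 0.10983 = 154.40 W.
All ideal ⇒ P_in = P_out, so I_supply = 154.40/230 = 0.671 A.

I_supply ≈ 0.671 A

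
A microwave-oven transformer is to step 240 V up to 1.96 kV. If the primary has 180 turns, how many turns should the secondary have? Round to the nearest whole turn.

N_s = 1470 turns

N_s/N_p = V_s/V_p, so N_s = 180 × 1960/240 = 1470.0 ≈ 1470 turns.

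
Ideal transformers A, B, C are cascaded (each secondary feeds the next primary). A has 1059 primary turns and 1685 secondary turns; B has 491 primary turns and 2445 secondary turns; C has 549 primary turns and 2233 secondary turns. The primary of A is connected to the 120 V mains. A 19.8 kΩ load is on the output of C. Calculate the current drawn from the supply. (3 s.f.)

After A: V = 120.00 × 1685/1059 = 190.93 V.
After B: V = 190.93 × 2445/491 = 950.79 V.
After C: V = 950.79 × 2233/549 = 3867.2 V.
I_load = 3867.2/19800 = 0.19531 A, so P_out = 3867.2 × 0.19531 = 755.32 W.
All ideal ⇒ P_in = P_out, so I_supply = 755.32/120 = 6.29 A.

I_supply ≈ 6.29 A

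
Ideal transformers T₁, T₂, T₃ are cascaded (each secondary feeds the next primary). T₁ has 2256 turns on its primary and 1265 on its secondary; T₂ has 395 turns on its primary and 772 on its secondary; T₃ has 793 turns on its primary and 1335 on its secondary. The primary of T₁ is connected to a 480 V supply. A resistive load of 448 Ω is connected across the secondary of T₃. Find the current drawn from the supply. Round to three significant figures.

Secondary of T₁: V = 480.00 × 1265/2256 = 269.15 V.
Secondary of T₂: V = 269.15 × 772/395 = 526.03 V.
Secondary of T₃: V = 526.03 × 1335/793 = 885.57 V.
I_load = 885.57/448 = 1.9767 A, so P_out = 885.57 × 1.9767 = 1750.5 W.
All ideal ⇒ P_in = P_out, so I_supply = 1750.5/480 = 3.65 A.

I_supply ≈ 3.65 A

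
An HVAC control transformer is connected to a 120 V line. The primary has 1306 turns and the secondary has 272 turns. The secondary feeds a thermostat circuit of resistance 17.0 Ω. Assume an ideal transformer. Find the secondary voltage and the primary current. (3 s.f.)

V_s = V_p × N_s/N_p = 120 × 272/1306 = 24.992 V.
I_s = V_s/R = 24.992/17.0 = 1.4701 A.
I_p = I_s × N_s/N_p = 1.4701 × 272/1306 = 0.306 A.

V_s ≈ 25.0 V, I_p ≈ 0.306 A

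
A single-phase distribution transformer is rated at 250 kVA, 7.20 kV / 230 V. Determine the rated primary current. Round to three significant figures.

I_p ≈ 34.7 A

I_p = S/V_p = 250000/7200 = 34.7 A.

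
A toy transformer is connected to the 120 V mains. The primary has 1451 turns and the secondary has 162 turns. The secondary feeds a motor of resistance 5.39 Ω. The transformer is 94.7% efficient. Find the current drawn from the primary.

V_s = 120 × 162/1451 = 13.398 V.
I_s = V_s/R = 13.398/5.39 = 2.4857 A.
P_out = V_s I_s = 13.398 × 2.4857 = 33.302 W.
P_in = P_out/η = 33.302/0.947 = 35.166 W.
I_p = P_in/V_p = 35.166/120 = 0.293 A.

I_p ≈ 0.293 A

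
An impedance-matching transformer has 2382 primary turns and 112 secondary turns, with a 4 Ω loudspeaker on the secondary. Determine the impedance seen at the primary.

Z_p = (N_p/N_s)² × Z_s = (2382/112)² × 4 = 1810 Ω.

Z_p ≈ 1810 Ω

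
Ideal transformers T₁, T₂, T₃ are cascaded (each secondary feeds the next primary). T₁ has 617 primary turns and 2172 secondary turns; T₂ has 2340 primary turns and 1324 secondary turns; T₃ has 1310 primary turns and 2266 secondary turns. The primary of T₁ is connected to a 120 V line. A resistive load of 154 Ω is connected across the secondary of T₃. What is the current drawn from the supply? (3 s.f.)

I_supply ≈ 9.25 A

After T₁: V = 120.00 × 2172/617 = 422.43 V.
After T₂: V = 422.43 × 1324/2340 = 239.02 V.
After T₃: V = 239.02 × 2266/1310 = 413.44 V.
I_load = 413.44/154 = 2.6847 A, so P_out = 413.44 × 2.6847 = 1110.0 W.
All ideal ⇒ P_in = P_out, so I_supply = 1110.0/120 = 9.25 A.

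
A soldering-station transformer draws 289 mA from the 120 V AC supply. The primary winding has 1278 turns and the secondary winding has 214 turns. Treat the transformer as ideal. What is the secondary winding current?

I_s ≈ 1.73 A

I_s/I_p = N_p/N_s, so I_s = 0.289 × 1278/214 = 1.73 A.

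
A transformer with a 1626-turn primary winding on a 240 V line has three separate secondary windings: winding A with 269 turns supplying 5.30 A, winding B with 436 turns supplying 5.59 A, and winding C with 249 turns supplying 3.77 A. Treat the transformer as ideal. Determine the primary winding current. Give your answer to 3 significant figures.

V_A = 240 × 269/1626 = 39.705 V; V_B = 240 × 436/1626 = 64.354 V; V_C = 240 × 249/1626 = 36.753 V.
P_out = V_A I_A + V_B I_B + V_C I_C = 39.705×5.30 + 64.354×5.59 + 36.753×3.77 = 210.44 + 359.74 + 138.56 = 708.73 W.
Ideal ⇒ P_in = P_out, so I_p = P_out/V_p = 708.73/240 = 2.95 A.

I_p ≈ 2.95 A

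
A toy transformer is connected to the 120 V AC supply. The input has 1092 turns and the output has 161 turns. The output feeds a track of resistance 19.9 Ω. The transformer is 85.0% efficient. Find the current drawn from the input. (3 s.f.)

V_out = 120 × 161/1092 = 17.692 V.
I_out = V_out/R = 17.692/19.9 = 0.88906 A.
P_out = V_out I_out = 17.692 × 0.88906 = 15.730 W.
P_in = P_out/η = 15.730/0.850 = 18.505 W.
I_in = P_in/V_in = 18.505/120 = 0.154 A.

I_in ≈ 0.154 A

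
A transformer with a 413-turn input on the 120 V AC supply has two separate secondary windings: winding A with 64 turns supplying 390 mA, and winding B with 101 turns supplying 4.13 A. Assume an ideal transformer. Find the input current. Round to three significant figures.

I_in ≈ 1.07 A

V_A = 120 × 64/413 = 18.596 V; V_B = 120 × 101/413 = 29.346 V.
P_out = V_A I_A + V_B I_B = 18.596×0.390 + 29.346×4.13 = 7.2523 + 121.20 = 128.45 W.
Ideal ⇒ P_in = P_out, so I_in = P_out/V_in = 128.45/120 = 1.07 A.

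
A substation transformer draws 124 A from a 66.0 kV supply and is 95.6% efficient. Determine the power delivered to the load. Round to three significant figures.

P_out ≈ 7.82×10^6 W

P_in = V_p I_p = 66000 × 124 = 8.1840×10^6 W.
P_out = η P_in = 0.956 × 8.1840×10^6 = 7.82×10^6 W.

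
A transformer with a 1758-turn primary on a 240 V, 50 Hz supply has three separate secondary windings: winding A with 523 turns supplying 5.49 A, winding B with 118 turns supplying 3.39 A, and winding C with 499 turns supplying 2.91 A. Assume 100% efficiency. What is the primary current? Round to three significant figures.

V_A = 240 × 523/1758 = 71.399 V; V_B = 240 × 118/1758 = 16.109 V; V_C = 240 × 499/1758 = 68.123 V.
P_out = V_A I_A + V_B I_B + V_C I_C = 71.399×5.49 + 16.109×3.39 + 68.123×2.91 = 391.98 + 54.610 + 198.24 = 644.83 W.
Ideal ⇒ P_in = P_out, so I_p = P_out/V_p = 644.83/240 = 2.69 A.

I_p ≈ 2.69 A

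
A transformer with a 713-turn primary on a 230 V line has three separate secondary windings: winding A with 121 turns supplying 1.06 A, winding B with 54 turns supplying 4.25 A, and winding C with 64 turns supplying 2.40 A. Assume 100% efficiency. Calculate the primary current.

I_p ≈ 0.717 A

V_A = 230 × 121/713 = 39.032 V; V_B = 230 × 54/713 = 17.419 V; V_C = 230 × 64/713 = 20.645 V.
P_out = V_A I_A + V_B I_B + V_C I_C = 39.032×1.06 + 17.419×4.25 + 20.645×2.40 = 41.374 + 74.032 + 49.548 = 164.95 W.
Ideal ⇒ P_in = P_out, so I_p = P_out/V_p = 164.95/230 = 0.717 A.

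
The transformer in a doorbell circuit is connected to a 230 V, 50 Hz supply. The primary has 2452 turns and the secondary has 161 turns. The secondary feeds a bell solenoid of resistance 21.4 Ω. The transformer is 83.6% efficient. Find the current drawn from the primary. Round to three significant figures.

V_s = 230 × 161/2452 = 15.102 V.
I_s = V_s/R = 15.102/21.4 = 0.70570 A.
P_out = V_s I_s = 15.102 × 0.70570 = 10.657 W.
P_in = P_out/η = 10.657/0.836 = 12.748 W.
I_p = P_in/V_p = 12.748/230 = 0.0554 A.

I_p ≈ 0.0554 A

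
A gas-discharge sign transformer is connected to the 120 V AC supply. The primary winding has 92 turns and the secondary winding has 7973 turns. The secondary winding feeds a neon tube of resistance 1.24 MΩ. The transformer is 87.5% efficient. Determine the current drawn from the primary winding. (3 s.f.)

I_p ≈ 0.831 A

V_s = 120 × 7973/92 = 10400 V.
I_s = V_s/R = 10400/(1.24×10^6) = 0.0083867 A.
P_out = V_s I_s = 10400 × 0.0083867 = 87.219 W.
P_in = P_out/η = 87.219/0.875 = 99.678 W.
I_p = P_in/V_p = 99.678/120 = 0.831 A.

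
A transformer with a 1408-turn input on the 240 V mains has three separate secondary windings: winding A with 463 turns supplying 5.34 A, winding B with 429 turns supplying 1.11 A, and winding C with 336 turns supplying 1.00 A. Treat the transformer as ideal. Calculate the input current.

I_in ≈ 2.33 A

V_A = 240 × 463/1408 = 78.920 V; V_B = 240 × 429/1408 = 73.125 V; V_C = 240 × 336/1408 = 57.273 V.
P_out = V_A I_A + V_B I_B + V_C I_C = 78.920×5.34 + 73.125×1.11 + 57.273×1.00 = 421.44 + 81.169 + 57.273 = 559.88 W.
Ideal ⇒ P_in = P_out, so I_in = P_out/V_in = 559.88/240 = 2.33 A.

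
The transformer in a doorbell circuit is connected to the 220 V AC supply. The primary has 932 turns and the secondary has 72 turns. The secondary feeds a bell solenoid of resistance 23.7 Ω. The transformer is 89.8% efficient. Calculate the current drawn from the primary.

V_s = 220 × 72/932 = 16.996 V.
I_s = V_s/R = 16.996/23.7 = 0.71712 A.
P_out = V_s I_s = 16.996 × 0.71712 = 12.188 W.
P_in = P_out/η = 12.188/0.898 = 13.572 W.
I_p = P_in/V_p = 13.572/220 = 0.0617 A.

I_p ≈ 0.0617 A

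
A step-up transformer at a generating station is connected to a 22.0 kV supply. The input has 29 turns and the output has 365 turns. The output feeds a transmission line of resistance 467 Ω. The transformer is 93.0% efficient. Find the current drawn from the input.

V_out = 22000 × 365/29 = 276900 V.
I_out = V_out/R = 276900/467 = 592.93 A.
P_out = V_out I_out = 276900 × 592.93 = 1.6418×10^8 W.
P_in = P_out/η = 1.6418×10^8/0.930 = 1.7654×10^8 W.
I_in = P_in/V_in = 1.7654×10^8/22000 = 8020 A.

I_in ≈ 8020 A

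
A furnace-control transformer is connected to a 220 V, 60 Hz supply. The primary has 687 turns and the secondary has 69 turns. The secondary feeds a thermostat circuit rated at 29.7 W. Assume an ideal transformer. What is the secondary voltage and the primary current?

V_s = V_p × N_s/N_p = 220 × 69/687 = 22.096 V.
I_s = P/V_s = 29.7/22.096 = 1.3441 A.
I_p = I_s × N_s/N_p = 1.3441 × 69/687 = 0.135 A.

V_s ≈ 22.1 V, I_p ≈ 0.135 A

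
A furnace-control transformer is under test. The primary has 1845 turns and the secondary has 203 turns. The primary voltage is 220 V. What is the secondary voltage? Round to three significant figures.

V_s ≈ 24.2 V

V_s/V_p = N_s/N_p, so V_s = 220 × 203/1845 = 24.2 V.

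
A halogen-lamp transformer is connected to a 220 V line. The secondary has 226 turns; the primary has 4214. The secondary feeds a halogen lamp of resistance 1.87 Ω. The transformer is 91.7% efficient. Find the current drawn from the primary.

V_s = 220 × 226/4214 = 11.799 V.
I_s = V_s/R = 11.799/1.87 = 6.3095 A.
P_out = V_s I_s = 11.799 × 6.3095 = 74.444 W.
P_in = P_out/η = 74.444/0.917 = 81.182 W.
I_p = P_in/V_p = 81.182/220 = 0.369 A.

I_p ≈ 0.369 A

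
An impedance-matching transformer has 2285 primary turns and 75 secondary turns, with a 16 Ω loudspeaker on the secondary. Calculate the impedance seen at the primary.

Z_p = (N_p/N_s)² × Z_s = (2285/75)² × 16 = 14900 Ω.

Z_p ≈ 14900 Ω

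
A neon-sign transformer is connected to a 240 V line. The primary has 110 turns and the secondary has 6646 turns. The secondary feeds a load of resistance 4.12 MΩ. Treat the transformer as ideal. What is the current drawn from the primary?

I_p ≈ 0.213 A

V_s = V_p × N_s/N_p = 240 × 6646/110 = 14500 V.
I_s = V_s/R = 14500/(4.12×10^6) = 0.0035195 A.
For an ideal transformer I_p N_p = I_s N_s, so I_p = 0.0035195 × 6646/110 = 0.213 A.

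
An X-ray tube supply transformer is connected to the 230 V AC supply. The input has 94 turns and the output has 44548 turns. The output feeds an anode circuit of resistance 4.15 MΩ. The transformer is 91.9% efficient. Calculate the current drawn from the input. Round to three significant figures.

V_out = 230 × 44548/94 = 109000 V.
I_out = V_out/R = 109000/(4.15×10^6) = 0.026265 A.
P_out = V_out I_out = 109000 × 0.026265 = 2862.9 W.
P_in = P_out/η = 2862.9/0.919 = 3115.2 W.
I_in = P_in/V_in = 3115.2/230 = 13.5 A.

I_in ≈ 13.5 A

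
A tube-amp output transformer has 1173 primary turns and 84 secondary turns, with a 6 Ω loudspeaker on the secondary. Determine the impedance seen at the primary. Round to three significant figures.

Z_p ≈ 1170 Ω

Z_p = (N_p/N_s)² × Z_s = (1173/84)² × 6 = 1170 Ω.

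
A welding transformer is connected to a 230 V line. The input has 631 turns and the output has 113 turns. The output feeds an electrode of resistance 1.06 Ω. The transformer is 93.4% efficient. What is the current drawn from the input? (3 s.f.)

V_out = 230 × 113/631 = 41.189 V.
I_out = V_out/R = 41.189/1.06 = 38.857 A.
P_out = V_out I_out = 41.189 × 38.857 = 1600.5 W.
P_in = P_out/η = 1600.5/0.934 = 1713.6 W.
I_in = P_in/V_in = 1713.6/230 = 7.45 A.

I_in ≈ 7.45 A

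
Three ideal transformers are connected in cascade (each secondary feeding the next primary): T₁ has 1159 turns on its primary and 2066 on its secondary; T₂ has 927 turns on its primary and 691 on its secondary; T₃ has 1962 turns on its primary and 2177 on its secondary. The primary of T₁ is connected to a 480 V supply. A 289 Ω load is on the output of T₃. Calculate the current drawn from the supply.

Secondary of T₁: V = 480.00 × 2066/1159 = 855.63 V.
Secondary of T₂: V = 855.63 × 691/927 = 637.80 V.
Secondary of T₃: V = 637.80 × 2177/1962 = 707.69 V.
I_load = 707.69/289 = 2.4488 A, so P_out = 707.69 × 2.4488 = 1733.0 W.
All ideal ⇒ P_in = P_out, so I_supply = 1733.0/480 = 3.61 A.

I_supply ≈ 3.61 A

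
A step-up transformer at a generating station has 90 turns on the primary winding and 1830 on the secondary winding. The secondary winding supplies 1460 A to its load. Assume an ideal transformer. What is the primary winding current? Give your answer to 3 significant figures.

For an ideal transformer I_p/I_s = N_s/N_p, so I_p = 1460 × 1830/90 = 29700 A.

I_p ≈ 29700 A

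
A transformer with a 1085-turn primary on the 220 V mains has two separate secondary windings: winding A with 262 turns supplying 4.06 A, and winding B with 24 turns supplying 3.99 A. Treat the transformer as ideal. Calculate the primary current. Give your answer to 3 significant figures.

V_A = 220 × 262/1085 = 53.124 V; V_B = 220 × 24/1085 = 4.8664 V.
P_out = V_A I_A + V_B I_B = 53.124×4.06 + 4.8664×3.99 = 215.69 + 19.417 = 235.10 W.
Ideal ⇒ P_in = P_out, so I_p = P_out/V_p = 235.10/220 = 1.07 A.

I_p ≈ 1.07 A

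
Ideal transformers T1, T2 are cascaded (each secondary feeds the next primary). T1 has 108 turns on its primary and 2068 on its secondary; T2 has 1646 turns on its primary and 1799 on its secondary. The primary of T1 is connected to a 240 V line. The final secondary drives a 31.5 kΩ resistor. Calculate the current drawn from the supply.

Secondary of T1: V = 240.00 × 2068/108 = 4595.6 V.
Secondary of T2: V = 4595.6 × 1799/1646 = 5022.7 V.
I_load = 5022.7/31500 = 0.15945 A, so P_out = 5022.7 × 0.15945 = 800.88 W.
All ideal ⇒ P_in = P_out, so I_supply = 800.88/240 = 3.34 A.

I_supply ≈ 3.34 A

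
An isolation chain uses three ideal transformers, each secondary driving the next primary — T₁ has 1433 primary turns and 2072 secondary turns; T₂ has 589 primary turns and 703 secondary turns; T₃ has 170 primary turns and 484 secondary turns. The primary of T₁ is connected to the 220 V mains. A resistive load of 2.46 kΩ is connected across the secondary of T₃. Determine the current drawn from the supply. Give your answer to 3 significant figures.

I_supply ≈ 2.16 A

After T₁: V = 220.00 × 2072/1433 = 318.10 V.
After T₂: V = 318.10 × 703/589 = 379.67 V.
After T₃: V = 379.67 × 484/170 = 1080.9 V.
I_load = 1080.9/2460 = 0.43941 A, so P_out = 1080.9 × 0.43941 = 474.97 W.
All ideal ⇒ P_in = P_out, so I_supply = 474.97/220 = 2.16 A.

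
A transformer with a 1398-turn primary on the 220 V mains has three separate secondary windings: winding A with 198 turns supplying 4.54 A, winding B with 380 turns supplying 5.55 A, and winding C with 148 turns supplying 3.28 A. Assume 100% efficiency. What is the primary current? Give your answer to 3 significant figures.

V_A = 220 × 198/1398 = 31.159 V; V_B = 220 × 380/1398 = 59.800 V; V_C = 220 × 148/1398 = 23.290 V.
P_out = V_A I_A + V_B I_B + V_C I_C = 31.159×4.54 + 59.800×5.55 + 23.290×3.28 = 141.46 + 331.89 + 76.393 = 549.74 W.
Ideal ⇒ P_in = P_out, so I_p = P_out/V_p = 549.74/220 = 2.50 A.

I_p ≈ 2.50 A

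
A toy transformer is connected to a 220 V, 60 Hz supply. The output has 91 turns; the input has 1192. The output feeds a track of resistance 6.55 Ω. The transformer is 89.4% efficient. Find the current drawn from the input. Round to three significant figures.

I_in ≈ 0.219 A

V_out = 220 × 91/1192 = 16.795 V.
I_out = V_out/R = 16.795/6.55 = 2.5642 A.
P_out = V_out I_out = 16.795 × 2.5642 = 43.066 W.
P_in = P_out/η = 43.066/0.894 = 48.172 W.
I_in = P_in/V_in = 48.172/220 = 0.219 A.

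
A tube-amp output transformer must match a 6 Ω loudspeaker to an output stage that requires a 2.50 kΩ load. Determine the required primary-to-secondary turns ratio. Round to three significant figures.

N_p/N_s ≈ 20.4

Z_p/Z_s = (N_p/N_s)², so N_p/N_s = √(2500/6) = √417 = 20.4.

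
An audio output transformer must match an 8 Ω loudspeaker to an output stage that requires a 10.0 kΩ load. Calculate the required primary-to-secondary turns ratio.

N_p/N_s ≈ 35.4

Z_p/Z_s = (N_p/N_s)², so N_p/N_s = √(10000/8) = √1250 = 35.4.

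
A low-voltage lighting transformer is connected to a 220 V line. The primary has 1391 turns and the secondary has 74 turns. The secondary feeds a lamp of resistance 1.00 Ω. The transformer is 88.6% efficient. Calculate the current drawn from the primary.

I_p ≈ 0.703 A

V_s = 220 × 74/1391 = 11.704 V.
I_s = V_s/R = 11.704/1.00 = 11.704 A.
P_out = V_s I_s = 11.704 × 11.704 = 136.98 W.
P_in = P_out/η = 136.98/0.886 = 154.60 W.
I_p = P_in/V_p = 154.60/220 = 0.703 A.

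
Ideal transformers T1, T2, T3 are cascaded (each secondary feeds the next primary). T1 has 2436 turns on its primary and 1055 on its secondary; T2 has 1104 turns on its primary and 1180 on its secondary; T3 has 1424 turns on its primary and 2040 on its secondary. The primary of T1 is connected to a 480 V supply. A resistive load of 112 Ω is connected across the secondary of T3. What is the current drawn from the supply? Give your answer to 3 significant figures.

I_supply ≈ 1.88 A

Secondary of T1: V = 480.00 × 1055/2436 = 207.88 V.
Secondary of T2: V = 207.88 × 1180/1104 = 222.19 V.
Secondary of T3: V = 222.19 × 2040/1424 = 318.31 V.
I_load = 318.31/112 = 2.8420 A, so P_out = 318.31 × 2.8420 = 904.65 W.
All ideal ⇒ P_in = P_out, so I_supply = 904.65/480 = 1.88 A.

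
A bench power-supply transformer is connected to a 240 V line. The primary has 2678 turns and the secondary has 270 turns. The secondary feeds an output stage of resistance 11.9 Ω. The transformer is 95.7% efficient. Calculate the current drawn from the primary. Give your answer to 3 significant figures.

V_s = 240 × 270/2678 = 24.197 V.
I_s = V_s/R = 24.197/11.9 = 2.0334 A.
P_out = V_s I_s = 24.197 × 2.0334 = 49.202 W.
P_in = P_out/η = 49.202/0.957 = 51.413 W.
I_p = P_in/V_p = 51.413/240 = 0.214 A.

I_p ≈ 0.214 A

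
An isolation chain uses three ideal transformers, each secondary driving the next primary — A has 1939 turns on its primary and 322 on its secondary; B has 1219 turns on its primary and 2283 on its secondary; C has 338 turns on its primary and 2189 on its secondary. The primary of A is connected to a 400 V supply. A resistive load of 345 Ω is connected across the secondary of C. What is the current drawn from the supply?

Secondary of A: V = 400.00 × 322/1939 = 66.426 V.
Secondary of B: V = 66.426 × 2283/1219 = 124.41 V.
Secondary of C: V = 124.41 × 2189/338 = 805.69 V.
I_load = 805.69/345 = 2.3353 A, so P_out = 805.69 × 2.3353 = 1881.6 W.
All ideal ⇒ P_in = P_out, so I_supply = 1881.6/400 = 4.70 A.

I_supply ≈ 4.70 A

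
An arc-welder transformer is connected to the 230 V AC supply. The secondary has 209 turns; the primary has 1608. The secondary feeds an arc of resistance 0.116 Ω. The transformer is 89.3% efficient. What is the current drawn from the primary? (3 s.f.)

V_s = 230 × 209/1608 = 29.894 V.
I_s = V_s/R = 29.894/0.116 = 257.71 A.
P_out = V_s I_s = 29.894 × 257.71 = 7704.0 W.
P_in = P_out/η = 7704.0/0.893 = 8627.1 W.
I_p = P_in/V_p = 8627.1/230 = 37.5 A.

I_p ≈ 37.5 A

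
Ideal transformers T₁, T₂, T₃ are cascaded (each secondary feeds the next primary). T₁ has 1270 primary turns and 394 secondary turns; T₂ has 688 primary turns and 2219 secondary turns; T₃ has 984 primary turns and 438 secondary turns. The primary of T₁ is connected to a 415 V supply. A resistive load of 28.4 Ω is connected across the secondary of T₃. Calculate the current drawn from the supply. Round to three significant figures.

I_supply ≈ 2.90 A

After T₁: V = 415.00 × 394/1270 = 128.75 V.
After T₂: V = 128.75 × 2219/688 = 415.25 V.
After T₃: V = 415.25 × 438/984 = 184.84 V.
I_load = 184.84/28.4 = 6.5083 A, so P_out = 184.84 × 6.5083 = 1203.0 W.
All ideal ⇒ P_in = P_out, so I_supply = 1203.0/415 = 2.90 A.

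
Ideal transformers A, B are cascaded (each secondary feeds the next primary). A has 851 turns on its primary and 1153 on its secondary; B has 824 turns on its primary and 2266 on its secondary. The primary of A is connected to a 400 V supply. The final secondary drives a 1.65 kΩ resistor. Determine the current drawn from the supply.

I_supply ≈ 3.37 A

After A: V = 400.00 × 1153/851 = 541.95 V.
After B: V = 541.95 × 2266/824 = 1490.4 V.
I_load = 1490.4/1650 = 0.90325 A, so P_out = 1490.4 × 0.90325 = 1346.2 W.
All ideal ⇒ P_in = P_out, so I_supply = 1346.2/400 = 3.37 A.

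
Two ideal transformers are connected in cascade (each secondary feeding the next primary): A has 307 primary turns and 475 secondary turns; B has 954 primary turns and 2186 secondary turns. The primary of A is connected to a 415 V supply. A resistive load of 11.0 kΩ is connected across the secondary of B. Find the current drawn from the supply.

I_supply ≈ 0.474 A

Secondary of A: V = 415.00 × 475/307 = 642.10 V.
Secondary of B: V = 642.10 × 2186/954 = 1471.3 V.
I_load = 1471.3/11000 = 0.13376 A, so P_out = 1471.3 × 0.13376 = 196.80 W.
All ideal ⇒ P_in = P_out, so I_supply = 196.80/415 = 0.474 A.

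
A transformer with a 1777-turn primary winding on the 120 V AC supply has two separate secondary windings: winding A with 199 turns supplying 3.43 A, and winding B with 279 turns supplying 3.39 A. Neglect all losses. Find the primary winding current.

V_A = 120 × 199/1777 = 13.438 V; V_B = 120 × 279/1777 = 18.841 V.
P_out = V_A I_A + V_B I_B = 13.438×3.43 + 18.841×3.39 = 46.094 + 63.870 = 109.96 W.
Ideal ⇒ P_in = P_out, so I_p = P_out/V_p = 109.96/120 = 0.916 A.

I_p ≈ 0.916 A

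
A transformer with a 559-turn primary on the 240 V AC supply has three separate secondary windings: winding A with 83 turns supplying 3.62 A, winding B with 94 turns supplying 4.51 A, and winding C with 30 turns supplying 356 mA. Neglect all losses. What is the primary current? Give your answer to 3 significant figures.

I_p ≈ 1.31 A

V_A = 240 × 83/559 = 35.635 V; V_B = 240 × 94/559 = 40.358 V; V_C = 240 × 30/559 = 12.880 V.
P_out = V_A I_A + V_B I_B + V_C I_C = 35.635×3.62 + 40.358×4.51 + 12.880×0.356 = 129.00 + 182.01 + 4.5853 = 315.60 W.
Ideal ⇒ P_in = P_out, so I_p = P_out/V_p = 315.60/240 = 1.31 A.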